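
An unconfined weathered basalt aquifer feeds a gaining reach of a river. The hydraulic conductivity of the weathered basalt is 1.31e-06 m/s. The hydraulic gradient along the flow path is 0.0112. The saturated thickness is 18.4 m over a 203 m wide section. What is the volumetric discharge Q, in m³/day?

Convert K: 1.31e-06 m/s × 86400 = 0.1132 m/day.
Cross-sectional area A = 203 × 18.4 = 3735 m².
Hydraulic gradient i = 0.0112.
Darcy's law: Q = K · A · i = 0.1132 × 3735 × 0.01120 = 4.735 m³/day.

4.73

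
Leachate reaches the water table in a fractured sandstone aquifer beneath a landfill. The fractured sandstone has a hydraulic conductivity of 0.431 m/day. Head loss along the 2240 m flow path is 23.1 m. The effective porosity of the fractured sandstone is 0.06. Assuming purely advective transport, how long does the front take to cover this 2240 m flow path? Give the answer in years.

Hydraulic gradient i = Δh / L = 23.1 / 2240 = 0.01031.
Darcy flux q = K · i = 0.4310 × 0.01031 = 0.004445 m/day.
Seepage velocity v = q / n_e = 0.004445 / 0.06 = 0.07408 m/day.
Travel time t = L / v = 2240 / 0.07408 = 30238 days = 82.79 years.

82.8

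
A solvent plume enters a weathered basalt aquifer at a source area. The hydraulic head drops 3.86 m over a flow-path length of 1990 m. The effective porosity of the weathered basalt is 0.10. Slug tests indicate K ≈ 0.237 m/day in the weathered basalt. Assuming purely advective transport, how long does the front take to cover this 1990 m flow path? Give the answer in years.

1190

Hydraulic gradient i = Δh / L = 3.86 / 1990 = 0.001940.
Darcy flux q = K · i = 0.2370 × 0.001940 = 0.0004597 m/day.
Seepage velocity v = q / n_e = 0.0004597 / 0.10 = 0.004597 m/day.
Travel time t = L / v = 1990 / 0.004597 = 4.329e+05 days = 1185 years.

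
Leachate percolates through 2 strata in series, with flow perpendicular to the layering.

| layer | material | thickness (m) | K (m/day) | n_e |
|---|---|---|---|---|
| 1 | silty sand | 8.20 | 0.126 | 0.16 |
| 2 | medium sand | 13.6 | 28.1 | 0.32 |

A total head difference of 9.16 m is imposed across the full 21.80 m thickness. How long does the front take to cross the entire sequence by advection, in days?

With flow normal to the layers, continuity requires the same specific discharge q through every layer.
Σ(b_i/K_i) = 8.20/0.126 + 13.6/28.1 = 65.56 d.
q = Δh / Σ(b_i/K_i) = 9.16 / 65.56 = 0.1397 m/day.
In each layer the seepage velocity is v_i = q/n_i, so the layer transit time is t_i = b_i·n_i / q:
  layer 1 (silty sand): t_1 = 8.20 × 0.16 / 0.1397 = 9.391 d
  layer 2 (medium sand): t_2 = 13.6 × 0.32 / 0.1397 = 31.15 d
Total t = Σ t_i = 40.54 days.

40.5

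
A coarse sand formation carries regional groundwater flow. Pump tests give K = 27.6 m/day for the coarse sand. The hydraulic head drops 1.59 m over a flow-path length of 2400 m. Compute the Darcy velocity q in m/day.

Hydraulic gradient i = Δh / L = 1.59 / 2400 = 0.0006625.
Specific discharge q = K · i = 27.60 × 0.0006625 = 0.01829 m/day.

0.0183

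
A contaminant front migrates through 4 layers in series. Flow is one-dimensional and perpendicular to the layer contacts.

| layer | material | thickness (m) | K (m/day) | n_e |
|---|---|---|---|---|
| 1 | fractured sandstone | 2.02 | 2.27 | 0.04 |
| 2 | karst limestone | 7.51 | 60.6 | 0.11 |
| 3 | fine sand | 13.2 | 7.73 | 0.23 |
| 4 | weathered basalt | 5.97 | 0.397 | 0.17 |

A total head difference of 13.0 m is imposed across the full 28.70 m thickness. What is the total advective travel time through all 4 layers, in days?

6.77

With flow normal to the layers, continuity requires the same specific discharge q through every layer.
Σ(b_i/K_i) = 2.02/2.27 + 7.51/60.6 + 13.2/7.73 + 5.97/0.397 = 17.76 d.
q = Δh / Σ(b_i/K_i) = 13.0 / 17.76 = 0.7320 m/day.
In each layer the seepage velocity is v_i = q/n_i, so the layer transit time is t_i = b_i·n_i / q:
  layer 1 (fractured sandstone): t_1 = 2.02 × 0.04 / 0.7320 = 0.1104 d
  layer 2 (karst limestone): t_2 = 7.51 × 0.11 / 0.7320 = 1.129 d
  layer 3 (fine sand): t_3 = 13.2 × 0.23 / 0.7320 = 4.147 d
  layer 4 (weathered basalt): t_4 = 5.97 × 0.17 / 0.7320 = 1.386 d
Total t = Σ t_i = 6.773 days.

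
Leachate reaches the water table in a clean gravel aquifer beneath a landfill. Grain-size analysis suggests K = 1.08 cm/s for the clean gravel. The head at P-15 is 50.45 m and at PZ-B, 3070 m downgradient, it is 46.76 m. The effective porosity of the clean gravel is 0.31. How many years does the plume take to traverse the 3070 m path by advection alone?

2.32

Convert K: 1.08 cm/s × 864 = 933.1 m/day.
Hydraulic gradient i = (50.45 − 46.76) / 3070 = 3.69 / 3070 = 0.001202.
Darcy flux q = K · i = 933.1 × 0.001202 = 1.122 m/day.
Seepage velocity v = q / n_e = 1.122 / 0.31 = 3.618 m/day.
Travel time t = L / v = 3070 / 3.618 = 848.5 days = 2.323 years.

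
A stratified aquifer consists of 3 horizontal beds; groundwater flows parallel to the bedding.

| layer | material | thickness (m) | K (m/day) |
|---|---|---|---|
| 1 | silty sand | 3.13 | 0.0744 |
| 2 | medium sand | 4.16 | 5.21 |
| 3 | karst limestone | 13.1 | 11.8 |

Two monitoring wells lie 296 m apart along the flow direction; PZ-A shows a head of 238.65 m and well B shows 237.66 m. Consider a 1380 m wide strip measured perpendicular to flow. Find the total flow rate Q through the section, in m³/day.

Flow is parallel to layering, so each bed carries its own Darcy discharge and the transmissivities add.
Σ(K_i·b_i) = 0.0744×3.13 + 5.21×4.16 + 11.8×13.1 = 176.5 m²/day.
Hydraulic gradient i = (238.65 − 237.66) / 296 = 0.99 / 296 = 0.003345.
Q = Σ(K_i·b_i) · W · i = 176.5 × 1380 × 0.003345 = 814.6 m³/day.

815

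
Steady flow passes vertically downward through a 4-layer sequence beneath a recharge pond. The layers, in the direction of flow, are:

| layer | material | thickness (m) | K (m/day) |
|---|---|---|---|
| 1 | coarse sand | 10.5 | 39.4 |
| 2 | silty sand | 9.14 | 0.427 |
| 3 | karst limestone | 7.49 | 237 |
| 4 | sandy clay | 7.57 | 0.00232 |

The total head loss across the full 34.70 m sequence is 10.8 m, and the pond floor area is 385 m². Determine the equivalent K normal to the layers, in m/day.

Flow is perpendicular to layering, so the layers act in series and the equivalent K is the thickness-weighted harmonic mean.
Total thickness L = 10.5 + 9.14 + 7.49 + 7.57 = 34.70 m.
Σ(b_i/K_i) = 10.5/39.4 + 9.14/0.427 + 7.49/237 + 7.57/0.00232 = 3285 d.
K_eq = L / Σ(b_i/K_i) = 34.70 / 3285 = 0.01056 m/day.

0.0106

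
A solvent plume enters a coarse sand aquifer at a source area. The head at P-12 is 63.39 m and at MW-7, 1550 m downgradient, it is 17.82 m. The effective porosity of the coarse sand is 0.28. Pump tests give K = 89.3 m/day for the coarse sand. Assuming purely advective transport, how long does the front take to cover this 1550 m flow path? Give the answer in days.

165

Hydraulic gradient i = (63.39 − 17.82) / 1550 = 45.57 / 1550 = 0.02940.
Darcy flux q = K · i = 89.30 × 0.02940 = 2.625 m/day.
Seepage velocity v = q / n_e = 2.625 / 0.28 = 9.376 m/day.
Travel time t = L / v = 1550 / 9.376 = 165.3 days.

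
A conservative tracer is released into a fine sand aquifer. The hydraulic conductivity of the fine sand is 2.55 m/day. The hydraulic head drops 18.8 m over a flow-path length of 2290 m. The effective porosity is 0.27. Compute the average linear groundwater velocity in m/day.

0.0775

Hydraulic gradient i = Δh / L = 18.8 / 2290 = 0.008210.
Darcy flux q = K · i = 2.550 × 0.008210 = 0.02093 m/day.
Seepage velocity v = q / n_e = 0.02093 / 0.27 = 0.07754 m/day.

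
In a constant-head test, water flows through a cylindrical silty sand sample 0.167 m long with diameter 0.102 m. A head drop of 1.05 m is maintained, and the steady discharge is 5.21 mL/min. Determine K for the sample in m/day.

0.146

Cross-sectional area A = π·(d/2)² = π × (0.102/2)² = 0.008171 m².
Convert discharge: 5.21 mL/min = 8.683e-08 m³/s.
Darcy's law rearranged: K = Q·L / (A·Δh) = 8.683e-08 × 0.167 / (0.008171 × 1.05) = 1.690e-06 m/s = 0.1460 m/day.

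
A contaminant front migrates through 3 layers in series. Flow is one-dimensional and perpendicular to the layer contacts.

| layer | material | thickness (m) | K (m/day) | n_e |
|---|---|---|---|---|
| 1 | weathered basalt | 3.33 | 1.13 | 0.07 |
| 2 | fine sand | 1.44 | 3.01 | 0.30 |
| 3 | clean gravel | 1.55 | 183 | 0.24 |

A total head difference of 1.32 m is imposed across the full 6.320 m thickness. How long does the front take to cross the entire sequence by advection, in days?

2.70

With flow normal to the layers, continuity requires the same specific discharge q through every layer.
Σ(b_i/K_i) = 3.33/1.13 + 1.44/3.01 + 1.55/183 = 3.434 d.
q = Δh / Σ(b_i/K_i) = 1.32 / 3.434 = 0.3844 m/day.
In each layer the seepage velocity is v_i = q/n_i, so the layer transit time is t_i = b_i·n_i / q:
  layer 1 (weathered basalt): t_1 = 3.33 × 0.07 / 0.3844 = 0.6064 d
  layer 2 (fine sand): t_2 = 1.44 × 0.30 / 0.3844 = 1.124 d
  layer 3 (clean gravel): t_3 = 1.55 × 0.24 / 0.3844 = 0.9677 d
Total t = Σ t_i = 2.698 days.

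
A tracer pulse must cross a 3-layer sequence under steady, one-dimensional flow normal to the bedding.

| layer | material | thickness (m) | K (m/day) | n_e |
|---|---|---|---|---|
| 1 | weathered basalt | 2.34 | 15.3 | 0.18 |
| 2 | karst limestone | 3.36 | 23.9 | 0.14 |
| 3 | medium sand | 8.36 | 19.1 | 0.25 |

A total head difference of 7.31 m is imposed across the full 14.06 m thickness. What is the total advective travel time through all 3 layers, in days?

With flow normal to the layers, continuity requires the same specific discharge q through every layer.
Σ(b_i/K_i) = 2.34/15.3 + 3.36/23.9 + 8.36/19.1 = 0.7312 d.
q = Δh / Σ(b_i/K_i) = 7.31 / 0.7312 = 9.997 m/day.
In each layer the seepage velocity is v_i = q/n_i, so the layer transit time is t_i = b_i·n_i / q:
  layer 1 (weathered basalt): t_1 = 2.34 × 0.18 / 9.997 = 0.04213 d
  layer 2 (karst limestone): t_2 = 3.36 × 0.14 / 9.997 = 0.04705 d
  layer 3 (medium sand): t_3 = 8.36 × 0.25 / 9.997 = 0.2091 d
Total t = Σ t_i = 0.2983 days.

0.298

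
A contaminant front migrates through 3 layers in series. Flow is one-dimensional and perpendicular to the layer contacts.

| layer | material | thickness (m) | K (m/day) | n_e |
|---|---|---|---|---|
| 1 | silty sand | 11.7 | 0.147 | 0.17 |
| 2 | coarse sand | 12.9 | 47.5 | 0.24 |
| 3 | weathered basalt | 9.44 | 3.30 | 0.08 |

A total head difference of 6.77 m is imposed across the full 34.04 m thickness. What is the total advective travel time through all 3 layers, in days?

71.4

With flow normal to the layers, continuity requires the same specific discharge q through every layer.
Σ(b_i/K_i) = 11.7/0.147 + 12.9/47.5 + 9.44/3.30 = 82.72 d.
q = Δh / Σ(b_i/K_i) = 6.77 / 82.72 = 0.08184 m/day.
In each layer the seepage velocity is v_i = q/n_i, so the layer transit time is t_i = b_i·n_i / q:
  layer 1 (silty sand): t_1 = 11.7 × 0.17 / 0.08184 = 24.30 d
  layer 2 (coarse sand): t_2 = 12.9 × 0.24 / 0.08184 = 37.83 d
  layer 3 (weathered basalt): t_3 = 9.44 × 0.08 / 0.08184 = 9.228 d
Total t = Σ t_i = 71.36 days.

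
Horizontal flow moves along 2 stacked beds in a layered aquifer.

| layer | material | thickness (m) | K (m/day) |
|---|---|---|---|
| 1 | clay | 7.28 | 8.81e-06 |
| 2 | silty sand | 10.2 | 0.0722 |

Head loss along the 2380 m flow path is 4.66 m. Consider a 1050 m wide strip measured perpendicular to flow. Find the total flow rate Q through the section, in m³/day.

Flow is parallel to layering, so each bed carries its own Darcy discharge and the transmissivities add.
Σ(K_i·b_i) = 8.81e-06×7.28 + 0.0722×10.2 = 0.7365 m²/day.
Hydraulic gradient i = Δh / L = 4.66 / 2380 = 0.001958.
Q = Σ(K_i·b_i) · W · i = 0.7365 × 1050 × 0.001958 = 1.514 m³/day.

1.51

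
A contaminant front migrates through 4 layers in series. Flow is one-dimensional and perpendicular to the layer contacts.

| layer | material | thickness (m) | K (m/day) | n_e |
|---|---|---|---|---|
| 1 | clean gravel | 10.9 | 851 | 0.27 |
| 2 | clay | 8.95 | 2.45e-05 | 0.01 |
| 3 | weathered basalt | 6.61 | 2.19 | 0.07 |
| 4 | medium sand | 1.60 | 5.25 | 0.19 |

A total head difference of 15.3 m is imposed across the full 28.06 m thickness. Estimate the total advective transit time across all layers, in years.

248

With flow normal to the layers, continuity requires the same specific discharge q through every layer.
Σ(b_i/K_i) = 10.9/851 + 8.95/2.45e-05 + 6.61/2.19 + 1.60/5.25 = 3.653e+05 d.
q = Δh / Σ(b_i/K_i) = 15.3 / 3.653e+05 = 4.188e-05 m/day.
In each layer the seepage velocity is v_i = q/n_i, so the layer transit time is t_i = b_i·n_i / q:
  layer 1 (clean gravel): t_1 = 10.9 × 0.27 / 4.188e-05 = 70268 d
  layer 2 (clay): t_2 = 8.95 × 0.01 / 4.188e-05 = 2137 d
  layer 3 (weathered basalt): t_3 = 6.61 × 0.07 / 4.188e-05 = 11048 d
  layer 4 (medium sand): t_4 = 1.60 × 0.19 / 4.188e-05 = 7258 d
Total t = Σ t_i = 90711 days = 248.4 years.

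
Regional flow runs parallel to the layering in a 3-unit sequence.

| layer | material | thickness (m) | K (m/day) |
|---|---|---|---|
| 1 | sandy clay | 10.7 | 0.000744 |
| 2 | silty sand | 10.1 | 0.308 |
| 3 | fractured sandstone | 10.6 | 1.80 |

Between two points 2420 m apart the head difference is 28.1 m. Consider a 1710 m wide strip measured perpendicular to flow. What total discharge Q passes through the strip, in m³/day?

Flow is parallel to layering, so each bed carries its own Darcy discharge and the transmissivities add.
Σ(K_i·b_i) = 0.000744×10.7 + 0.308×10.1 + 1.80×10.6 = 22.20 m²/day.
Hydraulic gradient i = Δh / L = 28.1 / 2420 = 0.01161.
Q = Σ(K_i·b_i) · W · i = 22.20 × 1710 × 0.01161 = 440.8 m³/day.

441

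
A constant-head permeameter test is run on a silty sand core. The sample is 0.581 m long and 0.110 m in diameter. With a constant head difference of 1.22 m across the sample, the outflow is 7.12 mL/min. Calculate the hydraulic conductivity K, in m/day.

Cross-sectional area A = π·(d/2)² = π × (0.110/2)² = 0.009503 m².
Convert discharge: 7.12 mL/min = 1.187e-07 m³/s.
Darcy's law rearranged: K = Q·L / (A·Δh) = 1.187e-07 × 0.581 / (0.009503 × 1.22) = 5.947e-06 m/s = 0.5138 m/day.

0.514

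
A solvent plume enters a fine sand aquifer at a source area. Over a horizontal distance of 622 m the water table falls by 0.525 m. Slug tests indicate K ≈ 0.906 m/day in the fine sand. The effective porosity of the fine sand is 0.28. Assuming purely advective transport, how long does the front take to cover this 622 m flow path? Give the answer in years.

624

Hydraulic gradient i = Δh / L = 0.525 / 622 = 0.0008441.
Darcy flux q = K · i = 0.9060 × 0.0008441 = 0.0007647 m/day.
Seepage velocity v = q / n_e = 0.0007647 / 0.28 = 0.002731 m/day.
Travel time t = L / v = 622 / 0.002731 = 2.277e+05 days = 623.5 years.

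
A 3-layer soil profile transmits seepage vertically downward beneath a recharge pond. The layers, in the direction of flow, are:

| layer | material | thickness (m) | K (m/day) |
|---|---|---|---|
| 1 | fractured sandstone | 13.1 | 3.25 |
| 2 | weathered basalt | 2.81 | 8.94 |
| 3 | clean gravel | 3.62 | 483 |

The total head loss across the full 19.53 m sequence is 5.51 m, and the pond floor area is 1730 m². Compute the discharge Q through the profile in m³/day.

Flow is perpendicular to layering, so the layers act in series and the equivalent K is the thickness-weighted harmonic mean.
Total thickness L = 13.1 + 2.81 + 3.62 = 19.53 m.
Σ(b_i/K_i) = 13.1/3.25 + 2.81/8.94 + 3.62/483 = 4.353 d.
K_eq = L / Σ(b_i/K_i) = 19.53 / 4.353 = 4.487 m/day.
Q = K_eq · A · (Δh/L) = 4.487 × 1730 × (5.51/19.53) = 2190 m³/day.

2190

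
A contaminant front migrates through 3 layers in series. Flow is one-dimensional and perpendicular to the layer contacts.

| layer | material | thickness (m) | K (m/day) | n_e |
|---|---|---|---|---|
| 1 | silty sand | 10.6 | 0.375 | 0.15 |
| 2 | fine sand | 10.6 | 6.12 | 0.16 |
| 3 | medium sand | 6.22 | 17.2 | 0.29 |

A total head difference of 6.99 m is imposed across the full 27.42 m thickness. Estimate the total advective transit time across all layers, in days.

22.1

With flow normal to the layers, continuity requires the same specific discharge q through every layer.
Σ(b_i/K_i) = 10.6/0.375 + 10.6/6.12 + 6.22/17.2 = 30.36 d.
q = Δh / Σ(b_i/K_i) = 6.99 / 30.36 = 0.2302 m/day.
In each layer the seepage velocity is v_i = q/n_i, so the layer transit time is t_i = b_i·n_i / q:
  layer 1 (silty sand): t_1 = 10.6 × 0.15 / 0.2302 = 6.906 d
  layer 2 (fine sand): t_2 = 10.6 × 0.16 / 0.2302 = 7.366 d
  layer 3 (medium sand): t_3 = 6.22 × 0.29 / 0.2302 = 7.835 d
Total t = Σ t_i = 22.11 days.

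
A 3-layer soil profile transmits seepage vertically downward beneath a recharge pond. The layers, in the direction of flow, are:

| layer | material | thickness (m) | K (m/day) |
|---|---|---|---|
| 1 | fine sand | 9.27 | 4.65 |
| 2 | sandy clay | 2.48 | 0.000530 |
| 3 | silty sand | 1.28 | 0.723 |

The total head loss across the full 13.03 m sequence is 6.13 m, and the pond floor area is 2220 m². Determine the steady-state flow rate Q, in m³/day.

Flow is perpendicular to layering, so the layers act in series and the equivalent K is the thickness-weighted harmonic mean.
Total thickness L = 9.27 + 2.48 + 1.28 = 13.03 m.
Σ(b_i/K_i) = 9.27/4.65 + 2.48/0.000530 + 1.28/0.723 = 4683 d.
K_eq = L / Σ(b_i/K_i) = 13.03 / 4683 = 0.002782 m/day.
Q = K_eq · A · (Δh/L) = 0.002782 × 2220 × (6.13/13.03) = 2.906 m³/day.

2.91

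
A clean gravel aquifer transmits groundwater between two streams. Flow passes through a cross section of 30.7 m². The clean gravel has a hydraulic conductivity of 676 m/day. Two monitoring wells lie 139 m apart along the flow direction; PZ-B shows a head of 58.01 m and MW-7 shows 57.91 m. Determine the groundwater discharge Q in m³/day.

14.9

Hydraulic gradient i = (58.01 − 57.91) / 139 = 0.1 / 139 = 0.0007194.
Darcy's law: Q = K · A · i = 676.0 × 30.70 × 0.0007194 = 14.93 m³/day.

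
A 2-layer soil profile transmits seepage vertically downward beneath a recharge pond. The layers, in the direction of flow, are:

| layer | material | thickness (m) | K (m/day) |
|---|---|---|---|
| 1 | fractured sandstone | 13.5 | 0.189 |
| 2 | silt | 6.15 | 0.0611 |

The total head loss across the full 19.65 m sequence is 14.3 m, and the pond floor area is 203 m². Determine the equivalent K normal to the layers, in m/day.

Flow is perpendicular to layering, so the layers act in series and the equivalent K is the thickness-weighted harmonic mean.
Total thickness L = 13.5 + 6.15 = 19.65 m.
Σ(b_i/K_i) = 13.5/0.189 + 6.15/0.0611 = 172.1 d.
K_eq = L / Σ(b_i/K_i) = 19.65 / 172.1 = 0.1142 m/day.

0.114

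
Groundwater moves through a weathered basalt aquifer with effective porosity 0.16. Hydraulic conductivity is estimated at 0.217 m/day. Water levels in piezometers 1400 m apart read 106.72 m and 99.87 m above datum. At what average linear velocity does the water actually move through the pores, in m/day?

0.00664

Hydraulic gradient i = (106.72 − 99.87) / 1400 = 6.85 / 1400 = 0.004893.
Darcy flux q = K · i = 0.2170 × 0.004893 = 0.001062 m/day.
Seepage velocity v = q / n_e = 0.001062 / 0.16 = 0.006636 m/day.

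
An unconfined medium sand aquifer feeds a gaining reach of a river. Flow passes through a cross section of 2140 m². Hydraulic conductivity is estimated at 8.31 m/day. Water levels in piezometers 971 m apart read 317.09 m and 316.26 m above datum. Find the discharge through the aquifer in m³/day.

Hydraulic gradient i = (317.09 − 316.26) / 971 = 0.83 / 971 = 0.0008548.
Darcy's law: Q = K · A · i = 8.310 × 2140 × 0.0008548 = 15.20 m³/day.

15.2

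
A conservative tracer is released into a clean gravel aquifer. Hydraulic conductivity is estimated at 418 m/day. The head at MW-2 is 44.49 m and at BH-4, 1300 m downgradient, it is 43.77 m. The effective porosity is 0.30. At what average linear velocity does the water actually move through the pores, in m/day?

Hydraulic gradient i = (44.49 − 43.77) / 1300 = 0.72 / 1300 = 0.0005538.
Darcy flux q = K · i = 418.0 × 0.0005538 = 0.2315 m/day.
Seepage velocity v = q / n_e = 0.2315 / 0.30 = 0.7717 m/day.

0.772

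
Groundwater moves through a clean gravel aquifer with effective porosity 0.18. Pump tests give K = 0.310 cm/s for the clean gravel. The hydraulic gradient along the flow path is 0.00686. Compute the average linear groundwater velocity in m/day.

Convert K: 0.310 cm/s × 864 = 267.8 m/day.
Hydraulic gradient i = 0.00686.
Darcy flux q = K · i = 267.8 × 0.006860 = 1.837 m/day.
Seepage velocity v = q / n_e = 1.837 / 0.18 = 10.21 m/day.

10.2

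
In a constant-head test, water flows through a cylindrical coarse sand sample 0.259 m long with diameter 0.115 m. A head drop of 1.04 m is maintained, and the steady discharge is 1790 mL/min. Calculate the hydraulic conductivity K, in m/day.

Cross-sectional area A = π·(d/2)² = π × (0.115/2)² = 0.01039 m².
Convert discharge: 1790 mL/min = 2.983e-05 m³/s.
Darcy's law rearranged: K = Q·L / (A·Δh) = 2.983e-05 × 0.259 / (0.01039 × 1.04) = 0.0007153 m/s = 61.80 m/day.

61.8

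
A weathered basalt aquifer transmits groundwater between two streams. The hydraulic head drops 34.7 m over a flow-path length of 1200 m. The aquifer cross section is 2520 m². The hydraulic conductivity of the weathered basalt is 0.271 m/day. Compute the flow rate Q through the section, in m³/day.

19.7

Hydraulic gradient i = Δh / L = 34.7 / 1200 = 0.02892.
Darcy's law: Q = K · A · i = 0.2710 × 2520 × 0.02892 = 19.75 m³/day.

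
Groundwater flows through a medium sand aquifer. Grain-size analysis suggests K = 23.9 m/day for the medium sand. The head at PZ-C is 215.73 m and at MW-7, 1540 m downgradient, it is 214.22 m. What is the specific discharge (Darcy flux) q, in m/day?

Hydraulic gradient i = (215.73 − 214.22) / 1540 = 1.51 / 1540 = 0.0009805.
Specific discharge q = K · i = 23.90 × 0.0009805 = 0.02343 m/day.

0.0234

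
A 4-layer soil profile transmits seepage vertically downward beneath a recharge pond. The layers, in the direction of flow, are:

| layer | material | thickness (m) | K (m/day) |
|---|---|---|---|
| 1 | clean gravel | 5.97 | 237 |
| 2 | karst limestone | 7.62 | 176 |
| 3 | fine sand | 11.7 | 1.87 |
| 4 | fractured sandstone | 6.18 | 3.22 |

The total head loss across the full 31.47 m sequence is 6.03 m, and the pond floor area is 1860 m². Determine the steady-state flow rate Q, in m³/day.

Flow is perpendicular to layering, so the layers act in series and the equivalent K is the thickness-weighted harmonic mean.
Total thickness L = 5.97 + 7.62 + 11.7 + 6.18 = 31.47 m.
Σ(b_i/K_i) = 5.97/237 + 7.62/176 + 11.7/1.87 + 6.18/3.22 = 8.244 d.
K_eq = L / Σ(b_i/K_i) = 31.47 / 8.244 = 3.817 m/day.
Q = K_eq · A · (Δh/L) = 3.817 × 1860 × (6.03/31.47) = 1360 m³/day.

1360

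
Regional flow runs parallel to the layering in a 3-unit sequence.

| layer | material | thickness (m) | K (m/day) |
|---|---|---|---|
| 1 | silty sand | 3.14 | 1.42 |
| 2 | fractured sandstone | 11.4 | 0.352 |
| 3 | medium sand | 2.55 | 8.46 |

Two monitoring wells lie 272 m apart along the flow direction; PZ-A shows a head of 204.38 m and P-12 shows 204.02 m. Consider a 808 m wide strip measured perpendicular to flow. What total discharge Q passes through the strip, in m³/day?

Flow is parallel to layering, so each bed carries its own Darcy discharge and the transmissivities add.
Σ(K_i·b_i) = 1.42×3.14 + 0.352×11.4 + 8.46×2.55 = 30.04 m²/day.
Hydraulic gradient i = (204.38 − 204.02) / 272 = 0.36 / 272 = 0.001324.
Q = Σ(K_i·b_i) · W · i = 30.04 × 808 × 0.001324 = 32.13 m³/day.

32.1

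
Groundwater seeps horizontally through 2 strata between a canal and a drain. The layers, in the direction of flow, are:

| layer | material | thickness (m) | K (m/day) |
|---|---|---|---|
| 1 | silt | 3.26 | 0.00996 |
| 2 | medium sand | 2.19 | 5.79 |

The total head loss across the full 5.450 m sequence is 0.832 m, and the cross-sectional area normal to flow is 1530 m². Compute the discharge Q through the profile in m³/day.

Flow is perpendicular to layering, so the layers act in series and the equivalent K is the thickness-weighted harmonic mean.
Total thickness L = 3.26 + 2.19 = 5.450 m.
Σ(b_i/K_i) = 3.26/0.00996 + 2.19/5.79 = 327.7 d.
K_eq = L / Σ(b_i/K_i) = 5.450 / 327.7 = 0.01663 m/day.
Q = K_eq · A · (Δh/L) = 0.01663 × 1530 × (0.832/5.450) = 3.885 m³/day.

3.88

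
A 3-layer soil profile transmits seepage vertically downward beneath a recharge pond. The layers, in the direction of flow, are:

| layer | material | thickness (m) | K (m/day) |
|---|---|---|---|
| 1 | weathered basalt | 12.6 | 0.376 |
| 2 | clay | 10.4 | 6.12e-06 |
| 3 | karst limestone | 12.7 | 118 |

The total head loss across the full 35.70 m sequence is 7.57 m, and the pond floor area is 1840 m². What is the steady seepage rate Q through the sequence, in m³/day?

0.00820

Flow is perpendicular to layering, so the layers act in series and the equivalent K is the thickness-weighted harmonic mean.
Total thickness L = 12.6 + 10.4 + 12.7 = 35.70 m.
Σ(b_i/K_i) = 12.6/0.376 + 10.4/6.12e-06 + 12.7/118 = 1.699e+06 d.
K_eq = L / Σ(b_i/K_i) = 35.70 / 1.699e+06 = 2.101e-05 m/day.
Q = K_eq · A · (Δh/L) = 2.101e-05 × 1840 × (7.57/35.70) = 0.008196 m³/day.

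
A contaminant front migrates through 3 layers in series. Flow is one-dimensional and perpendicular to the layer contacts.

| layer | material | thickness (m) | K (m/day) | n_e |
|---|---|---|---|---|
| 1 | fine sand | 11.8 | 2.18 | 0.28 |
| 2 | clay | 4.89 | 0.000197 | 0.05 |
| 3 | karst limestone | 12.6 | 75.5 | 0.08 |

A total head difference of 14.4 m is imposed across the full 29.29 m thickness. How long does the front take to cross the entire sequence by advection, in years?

21.5

With flow normal to the layers, continuity requires the same specific discharge q through every layer.
Σ(b_i/K_i) = 11.8/2.18 + 4.89/0.000197 + 12.6/75.5 = 24828 d.
q = Δh / Σ(b_i/K_i) = 14.4 / 24828 = 0.0005800 m/day.
In each layer the seepage velocity is v_i = q/n_i, so the layer transit time is t_i = b_i·n_i / q:
  layer 1 (fine sand): t_1 = 11.8 × 0.28 / 0.0005800 = 5697 d
  layer 2 (clay): t_2 = 4.89 × 0.05 / 0.0005800 = 421.6 d
  layer 3 (karst limestone): t_3 = 12.6 × 0.08 / 0.0005800 = 1738 d
Total t = Σ t_i = 7856 days = 21.51 years.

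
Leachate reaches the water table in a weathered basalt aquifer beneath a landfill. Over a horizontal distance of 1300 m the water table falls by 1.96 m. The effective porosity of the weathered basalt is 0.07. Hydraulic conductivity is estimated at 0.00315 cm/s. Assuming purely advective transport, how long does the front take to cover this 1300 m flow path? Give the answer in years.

60.7

Convert K: 0.00315 cm/s × 864 = 2.722 m/day.
Hydraulic gradient i = Δh / L = 1.96 / 1300 = 0.001508.
Darcy flux q = K · i = 2.722 × 0.001508 = 0.004103 m/day.
Seepage velocity v = q / n_e = 0.004103 / 0.07 = 0.05862 m/day.
Travel time t = L / v = 1300 / 0.05862 = 22177 days = 60.72 years.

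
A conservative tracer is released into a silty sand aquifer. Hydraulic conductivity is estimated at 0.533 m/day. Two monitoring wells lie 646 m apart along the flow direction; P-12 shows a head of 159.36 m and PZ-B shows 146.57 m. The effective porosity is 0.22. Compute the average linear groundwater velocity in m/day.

0.0480

Hydraulic gradient i = (159.36 − 146.57) / 646 = 12.79 / 646 = 0.01980.
Darcy flux q = K · i = 0.5330 × 0.01980 = 0.01055 m/day.
Seepage velocity v = q / n_e = 0.01055 / 0.22 = 0.04797 m/day.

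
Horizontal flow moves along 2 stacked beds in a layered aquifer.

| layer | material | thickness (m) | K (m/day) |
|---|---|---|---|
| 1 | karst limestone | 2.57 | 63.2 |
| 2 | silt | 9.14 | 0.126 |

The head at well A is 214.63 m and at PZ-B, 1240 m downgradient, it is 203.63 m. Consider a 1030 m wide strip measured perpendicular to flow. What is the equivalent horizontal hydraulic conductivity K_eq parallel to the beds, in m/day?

14.0

Flow is parallel to layering, so each bed carries its own Darcy discharge and the transmissivities add.
Σ(K_i·b_i) = 63.2×2.57 + 0.126×9.14 = 163.6 m²/day.
Total thickness b = 11.71 m, so K_eq = Σ(K_i·b_i)/b = 13.97 m/day.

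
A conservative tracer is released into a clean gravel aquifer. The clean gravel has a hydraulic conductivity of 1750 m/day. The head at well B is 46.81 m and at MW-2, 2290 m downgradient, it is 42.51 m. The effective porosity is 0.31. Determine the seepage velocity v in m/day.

Hydraulic gradient i = (46.81 − 42.51) / 2290 = 4.3 / 2290 = 0.001878.
Darcy flux q = K · i = 1750 × 0.001878 = 3.286 m/day.
Seepage velocity v = q / n_e = 3.286 / 0.31 = 10.60 m/day.

10.6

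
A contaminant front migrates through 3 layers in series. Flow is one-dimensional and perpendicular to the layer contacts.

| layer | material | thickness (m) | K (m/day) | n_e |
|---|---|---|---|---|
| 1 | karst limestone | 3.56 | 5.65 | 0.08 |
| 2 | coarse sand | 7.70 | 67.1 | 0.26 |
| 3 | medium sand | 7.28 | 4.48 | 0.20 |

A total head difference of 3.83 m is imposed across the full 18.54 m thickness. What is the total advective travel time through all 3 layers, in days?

With flow normal to the layers, continuity requires the same specific discharge q through every layer.
Σ(b_i/K_i) = 3.56/5.65 + 7.70/67.1 + 7.28/4.48 = 2.370 d.
q = Δh / Σ(b_i/K_i) = 3.83 / 2.370 = 1.616 m/day.
In each layer the seepage velocity is v_i = q/n_i, so the layer transit time is t_i = b_i·n_i / q:
  layer 1 (karst limestone): t_1 = 3.56 × 0.08 / 1.616 = 0.1762 d
  layer 2 (coarse sand): t_2 = 7.70 × 0.26 / 1.616 = 1.239 d
  layer 3 (medium sand): t_3 = 7.28 × 0.20 / 1.616 = 0.9009 d
Total t = Σ t_i = 2.316 days.

2.32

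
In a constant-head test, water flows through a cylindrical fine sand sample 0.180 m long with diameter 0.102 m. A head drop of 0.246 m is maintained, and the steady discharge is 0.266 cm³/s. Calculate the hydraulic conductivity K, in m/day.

2.06

Cross-sectional area A = π·(d/2)² = π × (0.102/2)² = 0.008171 m².
Convert discharge: 0.266 cm³/s = 2.660e-07 m³/s.
Darcy's law rearranged: K = Q·L / (A·Δh) = 2.660e-07 × 0.180 / (0.008171 × 0.246) = 2.382e-05 m/s = 2.058 m/day.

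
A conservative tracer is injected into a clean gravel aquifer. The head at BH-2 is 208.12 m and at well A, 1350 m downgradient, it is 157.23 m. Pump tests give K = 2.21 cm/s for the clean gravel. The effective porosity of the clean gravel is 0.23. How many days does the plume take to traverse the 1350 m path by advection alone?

Convert K: 2.21 cm/s × 864 = 1909 m/day.
Hydraulic gradient i = (208.12 − 157.23) / 1350 = 50.89 / 1350 = 0.03770.
Darcy flux q = K · i = 1909 × 0.03770 = 71.98 m/day.
Seepage velocity v = q / n_e = 71.98 / 0.23 = 313.0 m/day.
Travel time t = L / v = 1350 / 313.0 = 4.314 days.

4.31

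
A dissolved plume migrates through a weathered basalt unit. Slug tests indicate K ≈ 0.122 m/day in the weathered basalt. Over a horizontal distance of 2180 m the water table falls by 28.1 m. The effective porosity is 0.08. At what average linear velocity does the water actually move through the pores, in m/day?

Hydraulic gradient i = Δh / L = 28.1 / 2180 = 0.01289.
Darcy flux q = K · i = 0.1220 × 0.01289 = 0.001573 m/day.
Seepage velocity v = q / n_e = 0.001573 / 0.08 = 0.01966 m/day.

0.0197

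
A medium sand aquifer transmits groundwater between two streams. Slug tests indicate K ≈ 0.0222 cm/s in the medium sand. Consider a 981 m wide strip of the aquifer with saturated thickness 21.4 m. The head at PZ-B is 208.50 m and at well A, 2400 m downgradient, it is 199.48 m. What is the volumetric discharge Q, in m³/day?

1510

Convert K: 0.0222 cm/s × 864 = 19.18 m/day.
Cross-sectional area A = 981 × 21.4 = 20993 m².
Hydraulic gradient i = (208.50 − 199.48) / 2400 = 9.02 / 2400 = 0.003758.
Darcy's law: Q = K · A · i = 19.18 × 20993 × 0.003758 = 1513 m³/day.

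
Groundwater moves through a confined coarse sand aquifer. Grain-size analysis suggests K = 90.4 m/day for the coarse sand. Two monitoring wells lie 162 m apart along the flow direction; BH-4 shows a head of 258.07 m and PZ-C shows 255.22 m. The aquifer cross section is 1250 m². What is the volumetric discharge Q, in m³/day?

Hydraulic gradient i = (258.07 − 255.22) / 162 = 2.85 / 162 = 0.01759.
Darcy's law: Q = K · A · i = 90.40 × 1250 × 0.01759 = 1988 m³/day.

1990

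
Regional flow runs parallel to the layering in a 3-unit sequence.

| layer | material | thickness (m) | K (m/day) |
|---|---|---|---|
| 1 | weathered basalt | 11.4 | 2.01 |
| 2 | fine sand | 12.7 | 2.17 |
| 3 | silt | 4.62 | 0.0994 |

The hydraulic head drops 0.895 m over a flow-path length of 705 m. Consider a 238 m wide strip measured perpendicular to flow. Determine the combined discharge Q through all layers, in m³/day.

15.4

Flow is parallel to layering, so each bed carries its own Darcy discharge and the transmissivities add.
Σ(K_i·b_i) = 2.01×11.4 + 2.17×12.7 + 0.0994×4.62 = 50.93 m²/day.
Hydraulic gradient i = Δh / L = 0.895 / 705 = 0.001270.
Q = Σ(K_i·b_i) · W · i = 50.93 × 238 × 0.001270 = 15.39 m³/day.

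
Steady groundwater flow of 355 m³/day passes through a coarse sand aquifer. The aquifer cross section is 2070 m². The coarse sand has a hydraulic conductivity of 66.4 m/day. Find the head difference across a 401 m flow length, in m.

1.04

From Q = K·A·i, i = Q / (K·A) = 355 / (66.40 × 2070) = 0.002583.
Head loss Δh = i · L = 0.002583 × 401 = 1.036 m.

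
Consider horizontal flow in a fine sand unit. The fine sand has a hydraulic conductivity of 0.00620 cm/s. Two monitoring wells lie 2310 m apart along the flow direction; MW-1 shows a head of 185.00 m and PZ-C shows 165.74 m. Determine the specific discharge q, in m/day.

Convert K: 0.00620 cm/s × 864 = 5.357 m/day.
Hydraulic gradient i = (185.00 − 165.74) / 2310 = 19.26 / 2310 = 0.008338.
Specific discharge q = K · i = 5.357 × 0.008338 = 0.04466 m/day.

0.0447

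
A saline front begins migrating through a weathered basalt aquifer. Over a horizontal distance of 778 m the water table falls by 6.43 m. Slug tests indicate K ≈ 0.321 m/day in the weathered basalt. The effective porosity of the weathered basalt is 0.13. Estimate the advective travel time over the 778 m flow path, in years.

Hydraulic gradient i = Δh / L = 6.43 / 778 = 0.008265.
Darcy flux q = K · i = 0.3210 × 0.008265 = 0.002653 m/day.
Seepage velocity v = q / n_e = 0.002653 / 0.13 = 0.02041 m/day.
Travel time t = L / v = 778 / 0.02041 = 38123 days = 104.4 years.

104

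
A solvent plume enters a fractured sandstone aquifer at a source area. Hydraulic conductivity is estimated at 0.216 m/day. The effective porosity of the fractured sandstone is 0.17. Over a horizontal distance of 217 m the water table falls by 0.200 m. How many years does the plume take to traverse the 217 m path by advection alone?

Hydraulic gradient i = Δh / L = 0.200 / 217 = 0.0009217.
Darcy flux q = K · i = 0.2160 × 0.0009217 = 0.0001991 m/day.
Seepage velocity v = q / n_e = 0.0001991 / 0.17 = 0.001171 m/day.
Travel time t = L / v = 217 / 0.001171 = 1.853e+05 days = 507.3 years.

507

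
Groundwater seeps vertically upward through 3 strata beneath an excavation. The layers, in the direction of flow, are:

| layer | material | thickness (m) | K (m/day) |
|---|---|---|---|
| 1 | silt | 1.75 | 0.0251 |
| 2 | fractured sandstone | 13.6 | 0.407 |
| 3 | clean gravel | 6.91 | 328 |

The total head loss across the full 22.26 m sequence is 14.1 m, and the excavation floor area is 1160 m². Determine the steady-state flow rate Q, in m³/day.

159

Flow is perpendicular to layering, so the layers act in series and the equivalent K is the thickness-weighted harmonic mean.
Total thickness L = 1.75 + 13.6 + 6.91 = 22.26 m.
Σ(b_i/K_i) = 1.75/0.0251 + 13.6/0.407 + 6.91/328 = 103.2 d.
K_eq = L / Σ(b_i/K_i) = 22.26 / 103.2 = 0.2158 m/day.
Q = K_eq · A · (Δh/L) = 0.2158 × 1160 × (14.1/22.26) = 158.6 m³/day.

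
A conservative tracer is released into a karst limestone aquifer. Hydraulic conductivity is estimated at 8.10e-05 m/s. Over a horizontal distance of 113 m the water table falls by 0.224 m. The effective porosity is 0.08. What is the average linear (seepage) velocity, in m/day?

Convert K: 8.10e-05 m/s × 86400 = 6.998 m/day.
Hydraulic gradient i = Δh / L = 0.224 / 113 = 0.001982.
Darcy flux q = K · i = 6.998 × 0.001982 = 0.01387 m/day.
Seepage velocity v = q / n_e = 0.01387 / 0.08 = 0.1734 m/day.

0.173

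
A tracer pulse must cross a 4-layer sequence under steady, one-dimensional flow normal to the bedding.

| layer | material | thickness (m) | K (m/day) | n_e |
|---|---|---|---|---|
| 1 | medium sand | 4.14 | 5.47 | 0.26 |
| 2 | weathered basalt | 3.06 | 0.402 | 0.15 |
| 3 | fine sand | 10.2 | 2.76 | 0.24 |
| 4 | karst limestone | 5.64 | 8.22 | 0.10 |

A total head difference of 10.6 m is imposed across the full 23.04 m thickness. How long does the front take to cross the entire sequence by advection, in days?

5.47

With flow normal to the layers, continuity requires the same specific discharge q through every layer.
Σ(b_i/K_i) = 4.14/5.47 + 3.06/0.402 + 10.2/2.76 + 5.64/8.22 = 12.75 d.
q = Δh / Σ(b_i/K_i) = 10.6 / 12.75 = 0.8313 m/day.
In each layer the seepage velocity is v_i = q/n_i, so the layer transit time is t_i = b_i·n_i / q:
  layer 1 (medium sand): t_1 = 4.14 × 0.26 / 0.8313 = 1.295 d
  layer 2 (weathered basalt): t_2 = 3.06 × 0.15 / 0.8313 = 0.5521 d
  layer 3 (fine sand): t_3 = 10.2 × 0.24 / 0.8313 = 2.945 d
  layer 4 (karst limestone): t_4 = 5.64 × 0.10 / 0.8313 = 0.6784 d
Total t = Σ t_i = 5.470 days.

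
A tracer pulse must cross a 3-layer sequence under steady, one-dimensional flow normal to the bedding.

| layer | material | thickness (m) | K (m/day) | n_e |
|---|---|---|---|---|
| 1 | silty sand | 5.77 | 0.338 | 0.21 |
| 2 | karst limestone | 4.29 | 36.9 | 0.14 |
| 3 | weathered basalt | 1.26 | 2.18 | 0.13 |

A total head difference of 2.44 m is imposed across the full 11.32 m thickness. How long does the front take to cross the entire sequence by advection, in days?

With flow normal to the layers, continuity requires the same specific discharge q through every layer.
Σ(b_i/K_i) = 5.77/0.338 + 4.29/36.9 + 1.26/2.18 = 17.77 d.
q = Δh / Σ(b_i/K_i) = 2.44 / 17.77 = 0.1373 m/day.
In each layer the seepage velocity is v_i = q/n_i, so the layer transit time is t_i = b_i·n_i / q:
  layer 1 (silty sand): t_1 = 5.77 × 0.21 / 0.1373 = 8.822 d
  layer 2 (karst limestone): t_2 = 4.29 × 0.14 / 0.1373 = 4.373 d
  layer 3 (weathered basalt): t_3 = 1.26 × 0.13 / 0.1373 = 1.193 d
Total t = Σ t_i = 14.39 days.

14.4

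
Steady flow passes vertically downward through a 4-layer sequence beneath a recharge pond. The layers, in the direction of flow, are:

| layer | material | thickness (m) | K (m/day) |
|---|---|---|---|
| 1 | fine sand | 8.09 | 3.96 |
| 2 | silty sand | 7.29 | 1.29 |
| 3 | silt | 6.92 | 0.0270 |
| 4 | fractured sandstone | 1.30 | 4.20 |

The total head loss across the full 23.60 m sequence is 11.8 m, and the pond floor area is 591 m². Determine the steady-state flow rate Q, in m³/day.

Flow is perpendicular to layering, so the layers act in series and the equivalent K is the thickness-weighted harmonic mean.
Total thickness L = 8.09 + 7.29 + 6.92 + 1.30 = 23.60 m.
Σ(b_i/K_i) = 8.09/3.96 + 7.29/1.29 + 6.92/0.0270 + 1.30/4.20 = 264.3 d.
K_eq = L / Σ(b_i/K_i) = 23.60 / 264.3 = 0.08929 m/day.
Q = K_eq · A · (Δh/L) = 0.08929 × 591 × (11.8/23.60) = 26.39 m³/day.

26.4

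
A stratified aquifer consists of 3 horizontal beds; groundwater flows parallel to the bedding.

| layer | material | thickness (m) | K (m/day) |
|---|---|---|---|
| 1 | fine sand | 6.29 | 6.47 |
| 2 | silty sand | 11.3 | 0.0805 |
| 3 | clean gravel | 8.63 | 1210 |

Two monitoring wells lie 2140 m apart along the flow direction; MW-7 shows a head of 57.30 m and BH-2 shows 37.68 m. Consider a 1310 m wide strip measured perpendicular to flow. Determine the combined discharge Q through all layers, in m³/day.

126000

Flow is parallel to layering, so each bed carries its own Darcy discharge and the transmissivities add.
Σ(K_i·b_i) = 6.47×6.29 + 0.0805×11.3 + 1210×8.63 = 10484 m²/day.
Hydraulic gradient i = (57.30 − 37.68) / 2140 = 19.62 / 2140 = 0.009168.
Q = Σ(K_i·b_i) · W · i = 10484 × 1310 × 0.009168 = 1.259e+05 m³/day.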